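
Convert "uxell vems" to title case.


Input string: 'uxell vems'
Operation: capitalize first letter of each word
Word transformations: 'uxell'->'Uxell', 'vems'->'Vems'
Result: Uxell Vems


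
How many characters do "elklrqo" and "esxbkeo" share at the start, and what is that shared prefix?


String 1: 'elklrqo'
String 2: 'esxbkeo'
Compare position by position:
pos 0: 'e' vs 'e' match
pos 1: 'l' vs 's' differ -> stop
Longest common prefix: "e" (length 1)


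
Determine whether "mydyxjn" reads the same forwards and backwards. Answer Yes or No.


Input string: 'mydyxjn'
Reversed: 'njxydym'
Compare pairs: s[0]='m' vs s[6]='n' (mismatch), s[1]='y' vs s[5]='j' (mismatch), s[2]='d' vs s[4]='x' (mismatch)
Palindrome: No


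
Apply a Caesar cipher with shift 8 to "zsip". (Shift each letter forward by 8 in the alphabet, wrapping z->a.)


Input: 'zsip', shift = 8
Operation: for each letter, (position + 8) mod 26
Mapping: 'z'(25+8=33, 33 mod 26=7)->'h', 's'(18+8=26, 26 mod 26=0)->'a', 'i'(8+8=16)->'q', 'p'(15+8=23)->'x'
Result: haqx


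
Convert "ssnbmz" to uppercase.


Input string: 'ssnbmz'
Operation: convert each letter to uppercase
Mapping: 's'->'S', 's'->'S', 'n'->'N', 'b'->'B', 'm'->'M', 'z'->'Z'
Result: SSNBMZ


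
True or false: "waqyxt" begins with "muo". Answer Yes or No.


Input string: 'waqyxt'
Prefix to check: 'muo'
First 3 characters of input: 'waq'
Match: False
Result: No


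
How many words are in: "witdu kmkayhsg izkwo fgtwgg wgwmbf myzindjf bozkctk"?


Input string: 'witdu kmkayhsg izkwo fgtwgg wgwmbf myzindjf bozkctk'
Operation: split by spaces
Words found: 'witdu', 'kmkayhsg', 'izkwo', 'fgtwgg', 'wgwmbf', 'myzindjf', 'bozkctk'
Word count: 7


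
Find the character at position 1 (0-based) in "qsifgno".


Input string: 'qsifgno'
Operation: get character at index 1
Index mapping: s[0]='q', s[1]='s'
Result: 's'


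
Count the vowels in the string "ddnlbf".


Input string: 'ddnlbf'
Operation: count vowels (a, e, i, o, u)
Scan: s[0]='d', s[1]='d', s[2]='n', s[3]='l', s[4]='b', s[5]='f'
Vowels found: 0
Result: 0


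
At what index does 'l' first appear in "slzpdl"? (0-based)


Input string: 'slzpdl'
Target: 'l'
Scanning left to right: s[0]='s', s[1]='l'
First match at index: 1


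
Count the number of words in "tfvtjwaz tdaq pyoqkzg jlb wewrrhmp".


Input string: 'tfvtjwaz tdaq pyoqkzg jlb wewrrhmp'
Operation: split by spaces
Words found: 'tfvtjwaz', 'tdaq', 'pyoqkzg', 'jlb', 'wewrrhmp'
Word count: 5


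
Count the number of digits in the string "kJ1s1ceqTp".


Input string: 'kJ1s1ceqTp'
Operation: count digit characters (0-9)
Scan: 'k', 'J', '1'(digit), 's', '1'(digit), 'c', 'e', 'q', 'T', 'p'
Digits found: 2
Result: 2


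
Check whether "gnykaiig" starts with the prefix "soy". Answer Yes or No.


Input string: 'gnykaiig'
Prefix to check: 'soy'
First 3 characters of input: 'gny'
Match: False
Result: No


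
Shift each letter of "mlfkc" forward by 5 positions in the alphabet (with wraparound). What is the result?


Input: 'mlfkc', shift = 5
Operation: for each letter, (position + 5) mod 26
Mapping: 'm'(12+5=17)->'r', 'l'(11+5=16)->'q', 'f'(5+5=10)->'k', 'k'(10+5=15)->'p', 'c'(2+5=7)->'h'
Result: rqkph


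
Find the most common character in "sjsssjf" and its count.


Input: 'sjsssjf'
Operation: tally each character
Counts: 'f':1, 'j':2, 's':4
Maximum: 's' appears 4 times


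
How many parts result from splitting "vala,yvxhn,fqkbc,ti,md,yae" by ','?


Input string: 'vala,yvxhn,fqkbc,ti,md,yae'
Delimiter: ','
Split result: 'vala', 'yvxhn', 'fqkbc', 'ti', 'md', 'yae'
Number of parts: 6


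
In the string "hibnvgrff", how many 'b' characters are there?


Input string: 'hibnvgrff'
Target character: 'b'
Scan each position: s[2]='b'
Matches found at indices: 2
Total: 1


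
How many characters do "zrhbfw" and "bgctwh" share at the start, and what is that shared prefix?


String 1: 'zrhbfw'
String 2: 'bgctwh'
Compare position by position:
pos 0: 'z' vs 'b' differ -> stop
Longest common prefix: "" (length 0)


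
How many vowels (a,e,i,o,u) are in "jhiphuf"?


Input string: 'jhiphuf'
Operation: count vowels (a, e, i, o, u)
Scan: s[0]='j', s[1]='h', s[2]='i' (vowel), s[3]='p', s[4]='h', s[5]='u' (vowel), s[6]='f'
Vowels found: 2
Result: 2


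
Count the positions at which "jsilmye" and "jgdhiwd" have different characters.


String 1: 'jsilmye'
String 2: 'jgdhiwd'
Compare each position: pos 0: 'j'=='j', pos 1: 's'!='g', pos 2: 'i'!='d', pos 3: 'l'!='h', pos 4: 'm'!='i', pos 5: 'y'!='w', pos 6: 'e'!='d'
Differing positions: 6
Hamming distance: 6


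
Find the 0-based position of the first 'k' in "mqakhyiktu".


Input string: 'mqakhyiktu'
Target: 'k'
Scanning left to right: s[0]='m', s[1]='q', s[2]='a', s[3]='k'
First match at index: 3


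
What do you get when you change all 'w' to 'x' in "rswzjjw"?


Input string: 'rswzjjw'
Operation: replace 'w' with 'x'
Positions of 'w': 2, 6
After replacement: rsxzjjx


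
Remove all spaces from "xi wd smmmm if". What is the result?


Input string: 'xi wd smmmm if'
Operation: remove all spaces
Words: 'xi', 'wd', 'smmmm', 'if'
Join without spaces: xiwdsmmmmif


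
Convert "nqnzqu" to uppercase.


Input string: 'nqnzqu'
Operation: convert each letter to uppercase
Mapping: 'n'->'N', 'q'->'Q', 'n'->'N', 'z'->'Z', 'q'->'Q', 'u'->'U'
Result: NQNZQU


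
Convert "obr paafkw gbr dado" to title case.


Input string: 'obr paafkw gbr dado'
Operation: capitalize first letter of each word
Word transformations: 'obr'->'Obr', 'paafkw'->'Paafkw', 'gbr'->'Gbr', 'dado'->'Dado'
Result: Obr Paafkw Gbr Dado


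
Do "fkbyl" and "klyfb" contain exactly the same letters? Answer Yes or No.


String 1: 'fkbyl' -> sorted: 'bfkly'
String 2: 'klyfb' -> sorted: 'bfkly'
Compare sorted forms: 'bfkly' == 'bfkly'
Anagram: Yes


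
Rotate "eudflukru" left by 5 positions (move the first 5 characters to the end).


Input: 'eudflukru', shift = 5
Operation: split at index 5 and swap parts
Front part s[0:5] = 'eudfl'
Back part s[5:] = 'ukru'
Rotated = back + front = 'ukru' + 'eudfl'
Result: ukrueudfl


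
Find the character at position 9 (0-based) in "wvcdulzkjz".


Input string: 'wvcdulzkjz'
Operation: get character at index 9
Index mapping: s[0]='w', s[1]='v', s[2]='c', s[3]='d', s[4]='u', s[5]='l', s[6]='z', s[7]='k', s[8]='j', s[9]='z'
Result: 'z'


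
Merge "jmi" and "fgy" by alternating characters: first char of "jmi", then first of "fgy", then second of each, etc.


String 1: 'jmi'
String 2: 'fgy'
Operation: alternate characters
Pairs: 'j'+'f', 'm'+'g', 'i'+'y'
Result: jfmgiy


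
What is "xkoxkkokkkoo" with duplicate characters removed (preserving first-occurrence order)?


Input: 'xkoxkkokkkoo'
Operation: keep first occurrence of each character
Scan: s[0]='x' new -> keep; s[1]='k' new -> keep; s[2]='o' new -> keep; s[3]='x' seen -> skip; s[4]='k' seen -> skip; s[5]='k' seen -> skip; s[6]='o' seen -> skip; s[7]='k' seen -> skip; s[8]='k' seen -> skip; s[9]='k' seen -> skip; s[10]='o' seen -> skip; s[11]='o' seen -> skip
Result: xko


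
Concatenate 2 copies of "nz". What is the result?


Input string: 'nz'
Operation: repeat 2 times
Concatenation: 'nz' + 'nz'
Result: nznz


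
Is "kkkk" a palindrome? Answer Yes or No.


Input string: 'kkkk'
Reversed: 'kkkk'
Compare pairs: s[0]='k' vs s[3]='k' (match), s[1]='k' vs s[2]='k' (match)
Palindrome: Yes


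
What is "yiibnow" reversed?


Input string: 'yiibnow'
Operation: reverse character order
Original order: 'y' -> 'i' -> 'i' -> 'b' -> 'n' -> 'o' -> 'w'
Reversed order: 'w' -> 'o' -> 'n' -> 'b' -> 'i' -> 'i' -> 'y'
Result: wonbiiy


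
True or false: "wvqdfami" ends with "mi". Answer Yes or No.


Input string: 'wvqdfami'
Suffix to check: 'mi'
Last 2 characters of input: 'mi'
Match: True
Result: Yes


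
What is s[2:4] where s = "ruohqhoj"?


Input string: 'ruohqhoj'
Operation: slice [2:4]
Extract characters: s[2]='o', s[3]='h'
Result: oh


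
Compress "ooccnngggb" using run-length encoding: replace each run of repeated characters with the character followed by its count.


Input: 'ooccnngggb'
Operation: identify consecutive runs
Runs: 'oo' -> o2, 'cc' -> c2, 'nn' -> n2, 'ggg' -> g3, 'b' -> b1
Encoded: o2c2n2g3b1


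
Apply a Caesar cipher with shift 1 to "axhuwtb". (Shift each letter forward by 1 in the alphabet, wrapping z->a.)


Input: 'axhuwtb', shift = 1
Operation: for each letter, (position + 1) mod 26
Mapping: 'a'(0+1=1)->'b', 'x'(23+1=24)->'y', 'h'(7+1=8)->'i', 'u'(20+1=21)->'v', 'w'(22+1=23)->'x', 't'(19+1=20)->'u', 'b'(1+1=2)->'c'
Result: byivxuc


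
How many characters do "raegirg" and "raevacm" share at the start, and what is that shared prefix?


String 1: 'raegirg'
String 2: 'raevacm'
Compare position by position:
pos 0: 'r' vs 'r' match
pos 1: 'a' vs 'a' match
pos 2: 'e' vs 'e' match
pos 3: 'g' vs 'v' differ -> stop
Longest common prefix: "rae" (length 3)


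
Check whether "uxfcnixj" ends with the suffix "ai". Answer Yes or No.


Input string: 'uxfcnixj'
Suffix to check: 'ai'
Last 2 characters of input: 'xj'
Match: False
Result: No


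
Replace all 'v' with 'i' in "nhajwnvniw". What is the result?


Input string: 'nhajwnvniw'
Operation: replace 'v' with 'i'
Positions of 'v': 6
After replacement: nhajwniniw


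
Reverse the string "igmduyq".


Input string: 'igmduyq'
Operation: reverse character order
Original order: 'i' -> 'g' -> 'm' -> 'd' -> 'u' -> 'y' -> 'q'
Reversed order: 'q' -> 'y' -> 'u' -> 'd' -> 'm' -> 'g' -> 'i'
Result: qyudmgi


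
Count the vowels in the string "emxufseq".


Input string: 'emxufseq'
Operation: count vowels (a, e, i, o, u)
Scan: s[0]='e' (vowel), s[1]='m', s[2]='x', s[3]='u' (vowel), s[4]='f', s[5]='s', s[6]='e' (vowel), s[7]='q'
Vowels found: 3
Result: 3


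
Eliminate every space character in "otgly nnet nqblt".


Input string: 'otgly nnet nqblt'
Operation: remove all spaces
Words: 'otgly', 'nnet', 'nqblt'
Join without spaces: otglynnetnqblt


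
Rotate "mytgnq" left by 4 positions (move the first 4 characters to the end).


Input: 'mytgnq', shift = 4
Operation: split at index 4 and swap parts
Front part s[0:4] = 'mytg'
Back part s[4:] = 'nq'
Rotated = back + front = 'nq' + 'mytg'
Result: nqmytg


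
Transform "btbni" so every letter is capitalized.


Input string: 'btbni'
Operation: convert each letter to uppercase
Mapping: 'b'->'B', 't'->'T', 'b'->'B', 'n'->'N', 'i'->'I'
Result: BTBNI


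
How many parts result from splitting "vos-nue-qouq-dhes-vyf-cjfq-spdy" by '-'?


Input string: 'vos-nue-qouq-dhes-vyf-cjfq-spdy'
Delimiter: '-'
Split result: 'vos', 'nue', 'qouq', 'dhes', 'vyf', 'cjfq', 'spdy'
Number of parts: 7


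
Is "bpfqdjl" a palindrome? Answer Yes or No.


Input string: 'bpfqdjl'
Reversed: 'ljdqfpb'
Compare pairs: s[0]='b' vs s[6]='l' (mismatch), s[1]='p' vs s[5]='j' (mismatch), s[2]='f' vs s[4]='d' (mismatch)
Palindrome: No


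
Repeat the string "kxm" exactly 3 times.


Input string: 'kxm'
Operation: repeat 3 times
Concatenation: 'kxm' + 'kxm' + 'kxm'
Result: kxmkxmkxm


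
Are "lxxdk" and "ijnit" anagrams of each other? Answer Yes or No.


String 1: 'lxxdk' -> sorted: 'dklxx'
String 2: 'ijnit' -> sorted: 'iijnt'
Compare sorted forms: 'dklxx' != 'iijnt'
Anagram: No


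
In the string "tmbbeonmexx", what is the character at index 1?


Input string: 'tmbbeonmexx'
Operation: get character at index 1
Index mapping: s[0]='t', s[1]='m'
Result: 'm'


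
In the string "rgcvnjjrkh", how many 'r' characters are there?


Input string: 'rgcvnjjrkh'
Target character: 'r'
Scan each position: s[0]='r', s[7]='r'
Matches found at indices: 0, 7
Total: 2


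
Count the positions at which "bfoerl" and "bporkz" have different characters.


String 1: 'bfoerl'
String 2: 'bporkz'
Compare each position: pos 0: 'b'=='b', pos 1: 'f'!='p', pos 2: 'o'=='o', pos 3: 'e'!='r', pos 4: 'r'!='k', pos 5: 'l'!='z'
Differing positions: 4
Hamming distance: 4


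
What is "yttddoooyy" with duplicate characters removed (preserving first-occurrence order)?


Input: 'yttddoooyy'
Operation: keep first occurrence of each character
Scan: s[0]='y' new -> keep; s[1]='t' new -> keep; s[2]='t' seen -> skip; s[3]='d' new -> keep; s[4]='d' seen -> skip; s[5]='o' new -> keep; s[6]='o' seen -> skip; s[7]='o' seen -> skip; s[8]='y' seen -> skip; s[9]='y' seen -> skip
Result: ytdo


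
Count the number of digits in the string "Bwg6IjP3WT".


Input string: 'Bwg6IjP3WT'
Operation: count digit characters (0-9)
Scan: 'B', 'w', 'g', '6'(digit), 'I', 'j', 'P', '3'(digit), 'W', 'T'
Digits found: 2
Result: 2


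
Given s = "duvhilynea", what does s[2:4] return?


Input string: 'duvhilynea'
Operation: slice [2:4]
Extract characters: s[2]='v', s[3]='h'
Result: vh


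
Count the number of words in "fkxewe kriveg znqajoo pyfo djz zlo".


Input string: 'fkxewe kriveg znqajoo pyfo djz zlo'
Operation: split by spaces
Words found: 'fkxewe', 'kriveg', 'znqajoo', 'pyfo', 'djz', 'zlo'
Word count: 6


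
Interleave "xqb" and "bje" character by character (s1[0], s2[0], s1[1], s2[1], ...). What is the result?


String 1: 'xqb'
String 2: 'bje'
Operation: alternate characters
Pairs: 'x'+'b', 'q'+'j', 'b'+'e'
Result: xbqjbe


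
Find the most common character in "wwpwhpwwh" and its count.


Input: 'wwpwhpwwh'
Operation: tally each character
Counts: 'h':2, 'p':2, 'w':5
Maximum: 'w' appears 5 times


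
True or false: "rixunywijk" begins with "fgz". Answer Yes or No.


Input string: 'rixunywijk'
Prefix to check: 'fgz'
First 3 characters of input: 'rix'
Match: False
Result: No


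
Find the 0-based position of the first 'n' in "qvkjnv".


Input string: 'qvkjnv'
Target: 'n'
Scanning left to right: s[0]='q', s[1]='v', s[2]='k', s[3]='j', s[4]='n'
First match at index: 4


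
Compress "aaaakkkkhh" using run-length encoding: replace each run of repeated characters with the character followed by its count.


Input: 'aaaakkkkhh'
Operation: identify consecutive runs
Runs: 'aaaa' -> a4, 'kkkk' -> k4, 'hh' -> h2
Encoded: a4k4h2


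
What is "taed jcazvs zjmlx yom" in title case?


Input string: 'taed jcazvs zjmlx yom'
Operation: capitalize first letter of each word
Word transformations: 'taed'->'Taed', 'jcazvs'->'Jcazvs', 'zjmlx'->'Zjmlx', 'yom'->'Yom'
Result: Taed Jcazvs Zjmlx Yom


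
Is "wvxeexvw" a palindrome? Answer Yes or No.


Input string: 'wvxeexvw'
Reversed: 'wvxeexvw'
Compare pairs: s[0]='w' vs s[7]='w' (match), s[1]='v' vs s[6]='v' (match), s[2]='x' vs s[5]='x' (match), s[3]='e' vs s[4]='e' (match)
Palindrome: Yes


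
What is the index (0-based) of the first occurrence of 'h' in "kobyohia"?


Input string: 'kobyohia'
Target: 'h'
Scanning left to right: s[0]='k', s[1]='o', s[2]='b', s[3]='y', s[4]='o', s[5]='h'
First match at index: 5


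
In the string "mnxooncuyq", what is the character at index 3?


Input string: 'mnxooncuyq'
Operation: get character at index 3
Index mapping: s[0]='m', s[1]='n', s[2]='x', s[3]='o'
Result: 'o'


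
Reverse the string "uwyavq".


Input string: 'uwyavq'
Operation: reverse character order
Original order: 'u' -> 'w' -> 'y' -> 'a' -> 'v' -> 'q'
Reversed order: 'q' -> 'v' -> 'a' -> 'y' -> 'w' -> 'u'
Result: qvaywu


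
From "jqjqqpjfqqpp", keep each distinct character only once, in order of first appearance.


Input: 'jqjqqpjfqqpp'
Operation: keep first occurrence of each character
Scan: s[0]='j' new -> keep; s[1]='q' new -> keep; s[2]='j' seen -> skip; s[3]='q' seen -> skip; s[4]='q' seen -> skip; s[5]='p' new -> keep; s[6]='j' seen -> skip; s[7]='f' new -> keep; s[8]='q' seen -> skip; s[9]='q' seen -> skip; s[10]='p' seen -> skip; s[11]='p' seen -> skip
Result: jqpf


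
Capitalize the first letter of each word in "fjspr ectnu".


Input string: 'fjspr ectnu'
Operation: capitalize first letter of each word
Word transformations: 'fjspr'->'Fjspr', 'ectnu'->'Ectnu'
Result: Fjspr Ectnu


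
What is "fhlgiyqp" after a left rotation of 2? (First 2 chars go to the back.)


Input: 'fhlgiyqp', shift = 2
Operation: split at index 2 and swap parts
Front part s[0:2] = 'fh'
Back part s[2:] = 'lgiyqp'
Rotated = back + front = 'lgiyqp' + 'fh'
Result: lgiyqpfh


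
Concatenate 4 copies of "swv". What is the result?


Input string: 'swv'
Operation: repeat 4 times
Concatenation: 'swv' + 'swv' + 'swv' + 'swv'
Result: swvswvswvswv


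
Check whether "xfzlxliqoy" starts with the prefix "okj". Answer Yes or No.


Input string: 'xfzlxliqoy'
Prefix to check: 'okj'
First 3 characters of input: 'xfz'
Match: False
Result: No


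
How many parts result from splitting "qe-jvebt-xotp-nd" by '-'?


Input string: 'qe-jvebt-xotp-nd'
Delimiter: '-'
Split result: 'qe', 'jvebt', 'xotp', 'nd'
Number of parts: 4


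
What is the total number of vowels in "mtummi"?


Input string: 'mtummi'
Operation: count vowels (a, e, i, o, u)
Scan: s[0]='m', s[1]='t', s[2]='u' (vowel), s[3]='m', s[4]='m', s[5]='i' (vowel)
Vowels found: 2
Result: 2


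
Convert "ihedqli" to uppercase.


Input string: 'ihedqli'
Operation: convert each letter to uppercase
Mapping: 'i'->'I', 'h'->'H', 'e'->'E', 'd'->'D', 'q'->'Q', 'l'->'L', 'i'->'I'
Result: IHEDQLI


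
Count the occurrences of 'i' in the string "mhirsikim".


Input string: 'mhirsikim'
Target character: 'i'
Scan each position: s[2]='i', s[5]='i', s[7]='i'
Matches found at indices: 2, 5, 7
Total: 3


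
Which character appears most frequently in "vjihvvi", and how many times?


Input: 'vjihvvi'
Operation: tally each character
Counts: 'h':1, 'i':2, 'j':1, 'v':3
Maximum: 'v' appears 3 times


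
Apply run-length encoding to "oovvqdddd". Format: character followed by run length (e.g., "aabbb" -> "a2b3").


Input: 'oovvqdddd'
Operation: identify consecutive runs
Runs: 'oo' -> o2, 'vv' -> v2, 'q' -> q1, 'dddd' -> d4
Encoded: o2v2q1d4


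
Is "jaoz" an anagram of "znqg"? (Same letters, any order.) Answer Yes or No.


String 1: 'znqg' -> sorted: 'gnqz'
String 2: 'jaoz' -> sorted: 'ajoz'
Compare sorted forms: 'gnqz' != 'ajoz'
Anagram: No


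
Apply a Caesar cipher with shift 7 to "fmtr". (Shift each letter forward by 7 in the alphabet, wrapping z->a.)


Input: 'fmtr', shift = 7
Operation: for each letter, (position + 7) mod 26
Mapping: 'f'(5+7=12)->'m', 'm'(12+7=19)->'t', 't'(19+7=26, 26 mod 26=0)->'a', 'r'(17+7=24)->'y'
Result: mtay


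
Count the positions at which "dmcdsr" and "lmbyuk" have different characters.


String 1: 'dmcdsr'
String 2: 'lmbyuk'
Compare each position: pos 0: 'd'!='l', pos 1: 'm'=='m', pos 2: 'c'!='b', pos 3: 'd'!='y', pos 4: 's'!='u', pos 5: 'r'!='k'
Differing positions: 5
Hamming distance: 5


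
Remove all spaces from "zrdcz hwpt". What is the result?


Input string: 'zrdcz hwpt'
Operation: remove all spaces
Words: 'zrdcz', 'hwpt'
Join without spaces: zrdczhwpt


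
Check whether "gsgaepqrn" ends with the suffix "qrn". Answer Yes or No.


Input string: 'gsgaepqrn'
Suffix to check: 'qrn'
Last 3 characters of input: 'qrn'
Match: True
Result: Yes


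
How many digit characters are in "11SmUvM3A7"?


Input string: '11SmUvM3A7'
Operation: count digit characters (0-9)
Scan: '1'(digit), '1'(digit), 'S', 'm', 'U', 'v', 'M', '3'(digit), 'A', '7'(digit)
Digits found: 4
Result: 4


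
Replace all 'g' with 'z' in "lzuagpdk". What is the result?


Input string: 'lzuagpdk'
Operation: replace 'g' with 'z'
Positions of 'g': 4
After replacement: lzuazpdk


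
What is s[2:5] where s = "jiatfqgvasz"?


Input string: 'jiatfqgvasz'
Operation: slice [2:5]
Extract characters: s[2]='a', s[3]='t', s[4]='f'
Result: atf


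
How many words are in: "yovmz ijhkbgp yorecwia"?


Input string: 'yovmz ijhkbgp yorecwia'
Operation: split by spaces
Words found: 'yovmz', 'ijhkbgp', 'yorecwia'
Word count: 3


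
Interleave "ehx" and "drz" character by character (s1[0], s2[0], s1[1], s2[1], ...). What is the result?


String 1: 'ehx'
String 2: 'drz'
Operation: alternate characters
Pairs: 'e'+'d', 'h'+'r', 'x'+'z'
Result: edhrxz


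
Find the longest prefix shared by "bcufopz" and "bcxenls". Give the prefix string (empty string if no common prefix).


String 1: 'bcufopz'
String 2: 'bcxenls'
Compare position by position:
pos 0: 'b' vs 'b' match
pos 1: 'c' vs 'c' match
pos 2: 'u' vs 'x' differ -> stop
Longest common prefix: "bc" (length 2)


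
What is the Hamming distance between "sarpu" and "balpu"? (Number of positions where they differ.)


String 1: 'sarpu'
String 2: 'balpu'
Compare each position: pos 0: 's'!='b', pos 1: 'a'=='a', pos 2: 'r'!='l', pos 3: 'p'=='p', pos 4: 'u'=='u'
Differing positions: 2
Hamming distance: 2


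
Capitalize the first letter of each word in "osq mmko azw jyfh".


Input string: 'osq mmko azw jyfh'
Operation: capitalize first letter of each word
Word transformations: 'osq'->'Osq', 'mmko'->'Mmko', 'azw'->'Azw', 'jyfh'->'Jyfh'
Result: Osq Mmko Azw Jyfh


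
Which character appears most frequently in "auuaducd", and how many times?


Input: 'auuaducd'
Operation: tally each character
Counts: 'a':2, 'c':1, 'd':2, 'u':3
Maximum: 'u' appears 3 times


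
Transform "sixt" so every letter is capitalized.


Input string: 'sixt'
Operation: convert each letter to uppercase
Mapping: 's'->'S', 'i'->'I', 'x'->'X', 't'->'T'
Result: SIXT


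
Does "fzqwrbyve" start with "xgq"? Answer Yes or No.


Input string: 'fzqwrbyve'
Prefix to check: 'xgq'
First 3 characters of input: 'fzq'
Match: False
Result: No


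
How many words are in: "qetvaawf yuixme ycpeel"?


Input string: 'qetvaawf yuixme ycpeel'
Operation: split by spaces
Words found: 'qetvaawf', 'yuixme', 'ycpeel'
Word count: 3


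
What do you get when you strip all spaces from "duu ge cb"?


Input string: 'duu ge cb'
Operation: remove all spaces
Words: 'duu', 'ge', 'cb'
Join without spaces: duugecb


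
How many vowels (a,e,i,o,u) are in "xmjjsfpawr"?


Input string: 'xmjjsfpawr'
Operation: count vowels (a, e, i, o, u)
Scan: s[0]='x', s[1]='m', s[2]='j', s[3]='j', s[4]='s', s[5]='f', s[6]='p', s[7]='a' (vowel), s[8]='w', s[9]='r'
Vowels found: 1
Result: 1


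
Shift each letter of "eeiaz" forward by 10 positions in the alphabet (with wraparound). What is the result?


Input: 'eeiaz', shift = 10
Operation: for each letter, (position + 10) mod 26
Mapping: 'e'(4+10=14)->'o', 'e'(4+10=14)->'o', 'i'(8+10=18)->'s', 'a'(0+10=10)->'k', 'z'(25+10=35, 35 mod 26=9)->'j'
Result: ooskj


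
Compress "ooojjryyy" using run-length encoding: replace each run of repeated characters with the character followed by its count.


Input: 'ooojjryyy'
Operation: identify consecutive runs
Runs: 'ooo' -> o3, 'jj' -> j2, 'r' -> r1, 'yyy' -> y3
Encoded: o3j2r1y3


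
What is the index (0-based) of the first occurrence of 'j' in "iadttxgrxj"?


Input string: 'iadttxgrxj'
Target: 'j'
Scanning left to right: s[0]='i', s[1]='a', s[2]='d', s[3]='t', s[4]='t', s[5]='x', s[6]='g', s[7]='r', s[8]='x', s[9]='j'
First match at index: 9


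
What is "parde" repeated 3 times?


Input string: 'parde'
Operation: repeat 3 times
Concatenation: 'parde' + 'parde' + 'parde'
Result: pardepardeparde


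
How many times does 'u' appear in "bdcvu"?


Input string: 'bdcvu'
Target character: 'u'
Scan each position: s[4]='u'
Matches found at indices: 4
Total: 1


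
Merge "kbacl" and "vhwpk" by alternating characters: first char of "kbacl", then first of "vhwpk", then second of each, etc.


String 1: 'kbacl'
String 2: 'vhwpk'
Operation: alternate characters
Pairs: 'k'+'v', 'b'+'h', 'a'+'w', 'c'+'p', 'l'+'k'
Result: kvbhawcplk


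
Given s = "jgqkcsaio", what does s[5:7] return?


Input string: 'jgqkcsaio'
Operation: slice [5:7]
Extract characters: s[5]='s', s[6]='a'
Result: sa


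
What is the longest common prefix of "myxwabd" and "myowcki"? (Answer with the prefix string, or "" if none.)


String 1: 'myxwabd'
String 2: 'myowcki'
Compare position by position:
pos 0: 'm' vs 'm' match
pos 1: 'y' vs 'y' match
pos 2: 'x' vs 'o' differ -> stop
Longest common prefix: "my" (length 2)


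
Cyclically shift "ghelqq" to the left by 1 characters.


Input: 'ghelqq', shift = 1
Operation: split at index 1 and swap parts
Front part s[0:1] = 'g'
Back part s[1:] = 'helqq'
Rotated = back + front = 'helqq' + 'g'
Result: helqqg


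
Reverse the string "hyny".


Input string: 'hyny'
Operation: reverse character order
Original order: 'h' -> 'y' -> 'n' -> 'y'
Reversed order: 'y' -> 'n' -> 'y' -> 'h'
Result: ynyh


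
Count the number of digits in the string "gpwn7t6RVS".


Input string: 'gpwn7t6RVS'
Operation: count digit characters (0-9)
Scan: 'g', 'p', 'w', 'n', '7'(digit), 't', '6'(digit), 'R', 'V', 'S'
Digits found: 2
Result: 2


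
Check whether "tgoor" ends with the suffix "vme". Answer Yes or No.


Input string: 'tgoor'
Suffix to check: 'vme'
Last 3 characters of input: 'oor'
Match: False
Result: No


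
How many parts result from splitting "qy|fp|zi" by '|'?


Input string: 'qy|fp|zi'
Delimiter: '|'
Split result: 'qy', 'fp', 'zi'
Number of parts: 3


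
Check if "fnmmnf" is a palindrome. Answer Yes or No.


Input string: 'fnmmnf'
Reversed: 'fnmmnf'
Compare pairs: s[0]='f' vs s[5]='f' (match), s[1]='n' vs s[4]='n' (match), s[2]='m' vs s[3]='m' (match)
Palindrome: Yes


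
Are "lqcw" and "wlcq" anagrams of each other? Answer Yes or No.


String 1: 'lqcw' -> sorted: 'clqw'
String 2: 'wlcq' -> sorted: 'clqw'
Compare sorted forms: 'clqw' == 'clqw'
Anagram: Yes


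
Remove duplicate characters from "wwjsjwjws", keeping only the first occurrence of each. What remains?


Input: 'wwjsjwjws'
Operation: keep first occurrence of each character
Scan: s[0]='w' new -> keep; s[1]='w' seen -> skip; s[2]='j' new -> keep; s[3]='s' new -> keep; s[4]='j' seen -> skip; s[5]='w' seen -> skip; s[6]='j' seen -> skip; s[7]='w' seen -> skip; s[8]='s' seen -> skip
Result: wjs


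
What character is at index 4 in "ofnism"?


Input string: 'ofnism'
Operation: get character at index 4
Index mapping: s[0]='o', s[1]='f', s[2]='n', s[3]='i', s[4]='s'
Result: 's'


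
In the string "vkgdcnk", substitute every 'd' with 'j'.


Input string: 'vkgdcnk'
Operation: replace 'd' with 'j'
Positions of 'd': 3
After replacement: vkgjcnk


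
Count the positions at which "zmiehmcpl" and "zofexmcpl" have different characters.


String 1: 'zmiehmcpl'
String 2: 'zofexmcpl'
Compare each position: pos 0: 'z'=='z', pos 1: 'm'!='o', pos 2: 'i'!='f', pos 3: 'e'=='e', pos 4: 'h'!='x', pos 5: 'm'=='m', pos 6: 'c'=='c', pos 7: 'p'=='p', pos 8: 'l'=='l'
Differing positions: 3
Hamming distance: 3


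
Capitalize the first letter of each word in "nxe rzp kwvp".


Input string: 'nxe rzp kwvp'
Operation: capitalize first letter of each word
Word transformations: 'nxe'->'Nxe', 'rzp'->'Rzp', 'kwvp'->'Kwvp'
Result: Nxe Rzp Kwvp


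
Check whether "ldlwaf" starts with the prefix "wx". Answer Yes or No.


Input string: 'ldlwaf'
Prefix to check: 'wx'
First 2 characters of input: 'ld'
Match: False
Result: No


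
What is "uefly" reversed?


Input string: 'uefly'
Operation: reverse character order
Original order: 'u' -> 'e' -> 'f' -> 'l' -> 'y'
Reversed order: 'y' -> 'l' -> 'f' -> 'e' -> 'u'
Result: ylfeu


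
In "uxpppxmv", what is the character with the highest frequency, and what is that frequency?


Input: 'uxpppxmv'
Operation: tally each character
Counts: 'm':1, 'p':3, 'u':1, 'v':1, 'x':2
Maximum: 'p' appears 3 times


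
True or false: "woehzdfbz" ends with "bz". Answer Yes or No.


Input string: 'woehzdfbz'
Suffix to check: 'bz'
Last 2 characters of input: 'bz'
Match: True
Result: Yes


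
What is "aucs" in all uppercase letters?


Input string: 'aucs'
Operation: convert each letter to uppercase
Mapping: 'a'->'A', 'u'->'U', 'c'->'C', 's'->'S'
Result: AUCS


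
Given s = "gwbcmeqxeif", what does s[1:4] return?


Input string: 'gwbcmeqxeif'
Operation: slice [1:4]
Extract characters: s[1]='w', s[2]='b', s[3]='c'
Result: wbc


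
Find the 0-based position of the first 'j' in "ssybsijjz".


Input string: 'ssybsijjz'
Target: 'j'
Scanning left to right: s[0]='s', s[1]='s', s[2]='y', s[3]='b', s[4]='s', s[5]='i', s[6]='j'
First match at index: 6


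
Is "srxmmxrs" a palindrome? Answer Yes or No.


Input string: 'srxmmxrs'
Reversed: 'srxmmxrs'
Compare pairs: s[0]='s' vs s[7]='s' (match), s[1]='r' vs s[6]='r' (match), s[2]='x' vs s[5]='x' (match), s[3]='m' vs s[4]='m' (match)
Palindrome: Yes


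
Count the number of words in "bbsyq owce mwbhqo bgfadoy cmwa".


Input string: 'bbsyq owce mwbhqo bgfadoy cmwa'
Operation: split by spaces
Words found: 'bbsyq', 'owce', 'mwbhqo', 'bgfadoy', 'cmwa'
Word count: 5


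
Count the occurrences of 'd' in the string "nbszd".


Input string: 'nbszd'
Target character: 'd'
Scan each position: s[4]='d'
Matches found at indices: 4
Total: 1


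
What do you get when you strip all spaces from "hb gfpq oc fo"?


Input string: 'hb gfpq oc fo'
Operation: remove all spaces
Words: 'hb', 'gfpq', 'oc', 'fo'
Join without spaces: hbgfpqocfo


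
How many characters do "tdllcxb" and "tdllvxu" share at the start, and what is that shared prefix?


String 1: 'tdllcxb'
String 2: 'tdllvxu'
Compare position by position:
pos 0: 't' vs 't' match
pos 1: 'd' vs 'd' match
pos 2: 'l' vs 'l' match
pos 3: 'l' vs 'l' match
pos 4: 'c' vs 'v' differ -> stop
Longest common prefix: "tdll" (length 4)


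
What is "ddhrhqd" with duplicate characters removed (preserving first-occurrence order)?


Input: 'ddhrhqd'
Operation: keep first occurrence of each character
Scan: s[0]='d' new -> keep; s[1]='d' seen -> skip; s[2]='h' new -> keep; s[3]='r' new -> keep; s[4]='h' seen -> skip; s[5]='q' new -> keep; s[6]='d' seen -> skip
Result: dhrq


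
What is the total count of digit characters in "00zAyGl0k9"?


Input string: '00zAyGl0k9'
Operation: count digit characters (0-9)
Scan: '0'(digit), '0'(digit), 'z', 'A', 'y', 'G', 'l', '0'(digit), 'k', '9'(digit)
Digits found: 4
Result: 4


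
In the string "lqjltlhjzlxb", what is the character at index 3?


Input string: 'lqjltlhjzlxb'
Operation: get character at index 3
Index mapping: s[0]='l', s[1]='q', s[2]='j', s[3]='l'
Result: 'l'


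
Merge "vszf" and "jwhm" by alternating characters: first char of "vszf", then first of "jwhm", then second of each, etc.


String 1: 'vszf'
String 2: 'jwhm'
Operation: alternate characters
Pairs: 'v'+'j', 's'+'w', 'z'+'h', 'f'+'m'
Result: vjswzhfm


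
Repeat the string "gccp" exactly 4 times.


Input string: 'gccp'
Operation: repeat 4 times
Concatenation: 'gccp' + 'gccp' + 'gccp' + 'gccp'
Result: gccpgccpgccpgccp


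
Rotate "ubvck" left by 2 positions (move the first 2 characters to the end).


Input: 'ubvck', shift = 2
Operation: split at index 2 and swap parts
Front part s[0:2] = 'ub'
Back part s[2:] = 'vck'
Rotated = back + front = 'vck' + 'ub'
Result: vckub


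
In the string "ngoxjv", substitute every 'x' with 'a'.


Input string: 'ngoxjv'
Operation: replace 'x' with 'a'
Positions of 'x': 3
After replacement: ngoajv


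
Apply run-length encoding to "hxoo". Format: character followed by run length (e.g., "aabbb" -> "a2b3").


Input: 'hxoo'
Operation: identify consecutive runs
Runs: 'h' -> h1, 'x' -> x1, 'oo' -> o2
Encoded: h1x1o2


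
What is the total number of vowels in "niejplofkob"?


Input string: 'niejplofkob'
Operation: count vowels (a, e, i, o, u)
Scan: s[0]='n', s[1]='i' (vowel), s[2]='e' (vowel), s[3]='j', s[4]='p', s[5]='l', s[6]='o' (vowel), s[7]='f', s[8]='k', s[9]='o' (vowel), s[10]='b'
Vowels found: 4
Result: 4


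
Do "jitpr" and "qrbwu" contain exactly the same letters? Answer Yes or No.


String 1: 'jitpr' -> sorted: 'ijprt'
String 2: 'qrbwu' -> sorted: 'bqruw'
Compare sorted forms: 'ijprt' != 'bqruw'
Anagram: No


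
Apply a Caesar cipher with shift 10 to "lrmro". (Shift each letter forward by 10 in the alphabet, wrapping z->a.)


Input: 'lrmro', shift = 10
Operation: for each letter, (position + 10) mod 26
Mapping: 'l'(11+10=21)->'v', 'r'(17+10=27, 27 mod 26=1)->'b', 'm'(12+10=22)->'w', 'r'(17+10=27, 27 mod 26=1)->'b', 'o'(14+10=24)->'y'
Result: vbwby


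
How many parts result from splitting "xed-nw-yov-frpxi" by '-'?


Input string: 'xed-nw-yov-frpxi'
Delimiter: '-'
Split result: 'xed', 'nw', 'yov', 'frpxi'
Number of parts: 4


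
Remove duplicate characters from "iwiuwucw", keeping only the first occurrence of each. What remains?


Input: 'iwiuwucw'
Operation: keep first occurrence of each character
Scan: s[0]='i' new -> keep; s[1]='w' new -> keep; s[2]='i' seen -> skip; s[3]='u' new -> keep; s[4]='w' seen -> skip; s[5]='u' seen -> skip; s[6]='c' new -> keep; s[7]='w' seen -> skip
Result: iwuc


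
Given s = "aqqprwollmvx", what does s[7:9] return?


Input string: 'aqqprwollmvx'
Operation: slice [7:9]
Extract characters: s[7]='l', s[8]='l'
Result: ll


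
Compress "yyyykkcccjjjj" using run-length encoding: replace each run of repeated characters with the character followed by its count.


Input: 'yyyykkcccjjjj'
Operation: identify consecutive runs
Runs: 'yyyy' -> y4, 'kk' -> k2, 'ccc' -> c3, 'jjjj' -> j4
Encoded: y4k2c3j4


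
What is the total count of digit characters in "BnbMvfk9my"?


Input string: 'BnbMvfk9my'
Operation: count digit characters (0-9)
Scan: 'B', 'n', 'b', 'M', 'v', 'f', 'k', '9'(digit), 'm', 'y'
Digits found: 1
Result: 1


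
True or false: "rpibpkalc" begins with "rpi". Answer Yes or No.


Input string: 'rpibpkalc'
Prefix to check: 'rpi'
First 3 characters of input: 'rpi'
Match: True
Result: Yes


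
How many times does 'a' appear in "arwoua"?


Input string: 'arwoua'
Target character: 'a'
Scan each position: s[0]='a', s[5]='a'
Matches found at indices: 0, 5
Total: 2


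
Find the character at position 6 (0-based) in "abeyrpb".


Input string: 'abeyrpb'
Operation: get character at index 6
Index mapping: s[0]='a', s[1]='b', s[2]='e', s[3]='y', s[4]='r', s[5]='p', s[6]='b'
Result: 'b'


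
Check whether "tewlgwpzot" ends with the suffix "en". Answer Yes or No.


Input string: 'tewlgwpzot'
Suffix to check: 'en'
Last 2 characters of input: 'ot'
Match: False
Result: No


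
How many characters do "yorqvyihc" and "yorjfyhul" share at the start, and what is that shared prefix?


String 1: 'yorqvyihc'
String 2: 'yorjfyhul'
Compare position by position:
pos 0: 'y' vs 'y' match
pos 1: 'o' vs 'o' match
pos 2: 'r' vs 'r' match
pos 3: 'q' vs 'j' differ -> stop
Longest common prefix: "yor" (length 3)


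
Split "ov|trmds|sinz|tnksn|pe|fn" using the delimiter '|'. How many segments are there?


Input string: 'ov|trmds|sinz|tnksn|pe|fn'
Delimiter: '|'
Split result: 'ov', 'trmds', 'sinz', 'tnksn', 'pe', 'fn'
Number of parts: 6


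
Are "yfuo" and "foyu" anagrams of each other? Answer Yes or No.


String 1: 'yfuo' -> sorted: 'fouy'
String 2: 'foyu' -> sorted: 'fouy'
Compare sorted forms: 'fouy' == 'fouy'
Anagram: Yes


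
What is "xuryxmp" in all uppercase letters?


Input string: 'xuryxmp'
Operation: convert each letter to uppercase
Mapping: 'x'->'X', 'u'->'U', 'r'->'R', 'y'->'Y', 'x'->'X', 'm'->'M', 'p'->'P'
Result: XURYXMP


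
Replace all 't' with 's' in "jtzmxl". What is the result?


Input string: 'jtzmxl'
Operation: replace 't' with 's'
Positions of 't': 1
After replacement: jszmxl


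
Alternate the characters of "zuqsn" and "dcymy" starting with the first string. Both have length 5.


String 1: 'zuqsn'
String 2: 'dcymy'
Operation: alternate characters
Pairs: 'z'+'d', 'u'+'c', 'q'+'y', 's'+'m', 'n'+'y'
Result: zducqysmny


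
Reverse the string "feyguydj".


Input string: 'feyguydj'
Operation: reverse character order
Original order: 'f' -> 'e' -> 'y' -> 'g' -> 'u' -> 'y' -> 'd' -> 'j'
Reversed order: 'j' -> 'd' -> 'y' -> 'u' -> 'g' -> 'y' -> 'e' -> 'f'
Result: jdyugyef


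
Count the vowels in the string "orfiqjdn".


Input string: 'orfiqjdn'
Operation: count vowels (a, e, i, o, u)
Scan: s[0]='o' (vowel), s[1]='r', s[2]='f', s[3]='i' (vowel), s[4]='q', s[5]='j', s[6]='d', s[7]='n'
Vowels found: 2
Result: 2


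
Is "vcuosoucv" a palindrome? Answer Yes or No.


Input string: 'vcuosoucv'
Reversed: 'vcuosoucv'
Compare pairs: s[0]='v' vs s[8]='v' (match), s[1]='c' vs s[7]='c' (match), s[2]='u' vs s[6]='u' (match), s[3]='o' vs s[5]='o' (match)
Palindrome: Yes


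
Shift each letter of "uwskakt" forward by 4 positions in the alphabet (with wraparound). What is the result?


Input: 'uwskakt', shift = 4
Operation: for each letter, (position + 4) mod 26
Mapping: 'u'(20+4=24)->'y', 'w'(22+4=26, 26 mod 26=0)->'a', 's'(18+4=22)->'w', 'k'(10+4=14)->'o', 'a'(0+4=4)->'e', 'k'(10+4=14)->'o', 't'(19+4=23)->'x'
Result: yawoeox


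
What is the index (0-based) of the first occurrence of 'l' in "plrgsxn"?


Input string: 'plrgsxn'
Target: 'l'
Scanning left to right: s[0]='p', s[1]='l'
First match at index: 1


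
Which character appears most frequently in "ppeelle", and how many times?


Input: 'ppeelle'
Operation: tally each character
Counts: 'e':3, 'l':2, 'p':2
Maximum: 'e' appears 3 times


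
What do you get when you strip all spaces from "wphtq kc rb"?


Input string: 'wphtq kc rb'
Operation: remove all spaces
Words: 'wphtq', 'kc', 'rb'
Join without spaces: wphtqkcrb


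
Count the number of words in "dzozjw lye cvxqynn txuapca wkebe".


Input string: 'dzozjw lye cvxqynn txuapca wkebe'
Operation: split by spaces
Words found: 'dzozjw', 'lye', 'cvxqynn', 'txuapca', 'wkebe'
Word count: 5


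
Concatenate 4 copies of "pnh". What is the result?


Input string: 'pnh'
Operation: repeat 4 times
Concatenation: 'pnh' + 'pnh' + 'pnh' + 'pnh'
Result: pnhpnhpnhpnh


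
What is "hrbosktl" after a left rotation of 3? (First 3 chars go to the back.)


Input: 'hrbosktl', shift = 3
Operation: split at index 3 and swap parts
Front part s[0:3] = 'hrb'
Back part s[3:] = 'osktl'
Rotated = back + front = 'osktl' + 'hrb'
Result: osktlhrb


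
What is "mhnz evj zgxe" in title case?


Input string: 'mhnz evj zgxe'
Operation: capitalize first letter of each word
Word transformations: 'mhnz'->'Mhnz', 'evj'->'Evj', 'zgxe'->'Zgxe'
Result: Mhnz Evj Zgxe


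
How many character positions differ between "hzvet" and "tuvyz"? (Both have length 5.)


String 1: 'hzvet'
String 2: 'tuvyz'
Compare each position: pos 0: 'h'!='t', pos 1: 'z'!='u', pos 2: 'v'=='v', pos 3: 'e'!='y', pos 4: 't'!='z'
Differing positions: 4
Hamming distance: 4


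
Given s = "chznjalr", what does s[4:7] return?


Input string: 'chznjalr'
Operation: slice [4:7]
Extract characters: s[4]='j', s[5]='a', s[6]='l'
Result: jal


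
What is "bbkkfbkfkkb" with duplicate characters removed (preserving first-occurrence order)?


Input: 'bbkkfbkfkkb'
Operation: keep first occurrence of each character
Scan: s[0]='b' new -> keep; s[1]='b' seen -> skip; s[2]='k' new -> keep; s[3]='k' seen -> skip; s[4]='f' new -> keep; s[5]='b' seen -> skip; s[6]='k' seen -> skip; s[7]='f' seen -> skip; s[8]='k' seen -> skip; s[9]='k' seen -> skip; s[10]='b' seen -> skip
Result: bkf


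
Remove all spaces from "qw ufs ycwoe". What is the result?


Input string: 'qw ufs ycwoe'
Operation: remove all spaces
Words: 'qw', 'ufs', 'ycwoe'
Join without spaces: qwufsycwoe


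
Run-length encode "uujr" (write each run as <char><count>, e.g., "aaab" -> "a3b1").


Input: 'uujr'
Operation: identify consecutive runs
Runs: 'uu' -> u2, 'j' -> j1, 'r' -> r1
Encoded: u2j1r1


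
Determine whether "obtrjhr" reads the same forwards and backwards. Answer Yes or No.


Input string: 'obtrjhr'
Reversed: 'rhjrtbo'
Compare pairs: s[0]='o' vs s[6]='r' (mismatch), s[1]='b' vs s[5]='h' (mismatch), s[2]='t' vs s[4]='j' (mismatch)
Palindrome: No
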